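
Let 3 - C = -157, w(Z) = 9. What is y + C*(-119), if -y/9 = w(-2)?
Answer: -19121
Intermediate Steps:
y = -81 (y = -9*9 = -81)
C = 160 (C = 3 - 1*(-157) = 3 + 157 = 160)
y + C*(-119) = -81 + 160*(-119) = -81 - 19040 = -19121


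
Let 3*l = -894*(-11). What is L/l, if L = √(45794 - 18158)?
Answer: 7*√141/1639 ≈ 0.050714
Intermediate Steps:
l = 3278 (l = (-894*(-11))/3 = (⅓)*9834 = 3278)
L = 14*√141 (L = √27636 = 14*√141 ≈ 166.24)
L/l = (14*√141)/3278 = (14*√141)*(1/3278) = 7*√141/1639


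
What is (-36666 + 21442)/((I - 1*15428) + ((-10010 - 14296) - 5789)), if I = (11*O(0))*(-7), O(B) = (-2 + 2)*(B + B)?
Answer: 15224/45523 ≈ 0.33442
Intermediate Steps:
O(B) = 0 (O(B) = 0*(2*B) = 0)
I = 0 (I = (11*0)*(-7) = 0*(-7) = 0)
(-36666 + 21442)/((I - 1*15428) + ((-10010 - 14296) - 5789)) = (-36666 + 21442)/((0 - 1*15428) + ((-10010 - 14296) - 5789)) = -15224/((0 - 15428) + (-24306 - 5789)) = -15224/(-15428 - 30095) = -15224/(-45523) = -15224*(-1/45523) = 15224/45523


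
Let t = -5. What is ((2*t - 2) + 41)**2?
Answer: 841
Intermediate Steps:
((2*t - 2) + 41)**2 = ((2*(-5) - 2) + 41)**2 = ((-10 - 2) + 41)**2 = (-12 + 41)**2 = 29**2 = 841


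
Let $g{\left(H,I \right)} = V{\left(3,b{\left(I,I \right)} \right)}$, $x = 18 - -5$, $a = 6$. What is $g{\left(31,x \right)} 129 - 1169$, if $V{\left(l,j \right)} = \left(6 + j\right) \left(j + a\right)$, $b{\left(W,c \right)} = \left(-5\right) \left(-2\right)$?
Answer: $31855$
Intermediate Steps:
$b{\left(W,c \right)} = 10$
$V{\left(l,j \right)} = \left(6 + j\right)^{2}$ ($V{\left(l,j \right)} = \left(6 + j\right) \left(j + 6\right) = \left(6 + j\right) \left(6 + j\right) = \left(6 + j\right)^{2}$)
$x = 23$ ($x = 18 + 5 = 23$)
$g{\left(H,I \right)} = 256$ ($g{\left(H,I \right)} = 36 + 10^{2} + 12 \cdot 10 = 36 + 100 + 120 = 256$)
$g{\left(31,x \right)} 129 - 1169 = 256 \cdot 129 - 1169 = 33024 - 1169 = 31855$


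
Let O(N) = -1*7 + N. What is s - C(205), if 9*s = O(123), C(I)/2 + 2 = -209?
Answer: 3914/9 ≈ 434.89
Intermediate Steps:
O(N) = -7 + N
C(I) = -422 (C(I) = -4 + 2*(-209) = -4 - 418 = -422)
s = 116/9 (s = (-7 + 123)/9 = (⅑)*116 = 116/9 ≈ 12.889)
s - C(205) = 116/9 - 1*(-422) = 116/9 + 422 = 3914/9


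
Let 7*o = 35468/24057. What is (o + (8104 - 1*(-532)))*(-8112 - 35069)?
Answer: -62799390566992/168399 ≈ -3.7292e+8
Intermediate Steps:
o = 35468/168399 (o = (35468/24057)/7 = (35468*(1/24057))/7 = (1/7)*(35468/24057) = 35468/168399 ≈ 0.21062)
(o + (8104 - 1*(-532)))*(-8112 - 35069) = (35468/168399 + (8104 - 1*(-532)))*(-8112 - 35069) = (35468/168399 + (8104 + 532))*(-43181) = (35468/168399 + 8636)*(-43181) = (1454329232/168399)*(-43181) = -62799390566992/168399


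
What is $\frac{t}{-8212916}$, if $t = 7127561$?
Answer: $- \frac{7127561}{8212916} \approx -0.86785$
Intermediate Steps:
$\frac{t}{-8212916} = \frac{7127561}{-8212916} = 7127561 \left(- \frac{1}{8212916}\right) = - \frac{7127561}{8212916}$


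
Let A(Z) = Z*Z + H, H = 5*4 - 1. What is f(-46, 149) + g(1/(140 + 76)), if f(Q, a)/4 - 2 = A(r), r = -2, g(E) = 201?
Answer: 301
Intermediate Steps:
H = 19 (H = 20 - 1 = 19)
A(Z) = 19 + Z**2 (A(Z) = Z*Z + 19 = Z**2 + 19 = 19 + Z**2)
f(Q, a) = 100 (f(Q, a) = 8 + 4*(19 + (-2)**2) = 8 + 4*(19 + 4) = 8 + 4*23 = 8 + 92 = 100)
f(-46, 149) + g(1/(140 + 76)) = 100 + 201 = 301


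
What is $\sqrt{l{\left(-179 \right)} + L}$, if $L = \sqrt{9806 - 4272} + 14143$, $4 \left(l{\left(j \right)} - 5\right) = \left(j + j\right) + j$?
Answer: $\frac{\sqrt{56055 + 4 \sqrt{5534}}}{2} \approx 118.69$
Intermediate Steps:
$l{\left(j \right)} = 5 + \frac{3 j}{4}$ ($l{\left(j \right)} = 5 + \frac{\left(j + j\right) + j}{4} = 5 + \frac{2 j + j}{4} = 5 + \frac{3 j}{4}$)
$L = 14143 + \sqrt{5534}$ ($L = \sqrt{5534} + 14143 = 14143 + \sqrt{5534} \approx 14217.0$)
$\sqrt{l{\left(-179 \right)} + L} = \sqrt{\left(5 + \frac{3}{4} \left(-179\right)\right) + \left(14143 + \sqrt{5534}\right)} = \sqrt{\left(5 - \frac{537}{4}\right) + \left(14143 + \sqrt{5534}\right)} = \sqrt{- \frac{517}{4} + \left(14143 + \sqrt{5534}\right)} = \sqrt{\frac{56055}{4} + \sqrt{5534}}$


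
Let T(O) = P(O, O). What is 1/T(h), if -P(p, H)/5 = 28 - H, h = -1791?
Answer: -1/9095 ≈ -0.00010995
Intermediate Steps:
P(p, H) = -140 + 5*H (P(p, H) = -5*(28 - H) = -140 + 5*H)
T(O) = -140 + 5*O
1/T(h) = 1/(-140 + 5*(-1791)) = 1/(-140 - 8955) = 1/(-9095) = -1/9095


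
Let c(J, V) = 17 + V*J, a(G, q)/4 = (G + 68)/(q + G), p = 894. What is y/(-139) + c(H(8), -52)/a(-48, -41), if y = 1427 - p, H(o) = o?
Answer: 4893389/11120 ≈ 440.05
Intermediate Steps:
a(G, q) = 4*(68 + G)/(G + q) (a(G, q) = 4*((G + 68)/(q + G)) = 4*((68 + G)/(G + q)) = 4*(68 + G)/(G + q))
y = 533 (y = 1427 - 1*894 = 1427 - 894 = 533)
c(J, V) = 17 + J*V
y/(-139) + c(H(8), -52)/a(-48, -41) = 533/(-139) + (17 + 8*(-52))/((4*(68 - 48)/(-48 - 41))) = 533*(-1/139) + (17 - 416)/((4*20/(-89))) = -533/139 - 399/(4*(-1/89)*20) = -533/139 - 399/(-80/89) = -533/139 - 399*(-89/80) = -533/139 + 35511/80 = 4893389/11120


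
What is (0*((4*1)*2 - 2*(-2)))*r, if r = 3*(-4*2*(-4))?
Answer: 0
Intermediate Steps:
r = 96 (r = 3*(-8*(-4)) = 3*32 = 96)
(0*((4*1)*2 - 2*(-2)))*r = (0*((4*1)*2 - 2*(-2)))*96 = (0*(4*2 + 4))*96 = (0*(8 + 4))*96 = (0*12)*96 = 0*96 = 0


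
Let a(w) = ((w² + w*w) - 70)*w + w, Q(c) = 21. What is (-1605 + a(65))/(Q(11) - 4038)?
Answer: -543160/4017 ≈ -135.22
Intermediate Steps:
a(w) = w + w*(-70 + 2*w²) (a(w) = ((w² + w²) - 70)*w + w = (2*w² - 70)*w + w = (-70 + 2*w²)*w + w = w*(-70 + 2*w²) + w = w + w*(-70 + 2*w²))
(-1605 + a(65))/(Q(11) - 4038) = (-1605 + 65*(-69 + 2*65²))/(21 - 4038) = (-1605 + 65*(-69 + 2*4225))/(-4017) = (-1605 + 65*(-69 + 8450))*(-1/4017) = (-1605 + 65*8381)*(-1/4017) = (-1605 + 544765)*(-1/4017) = 543160*(-1/4017) = -543160/4017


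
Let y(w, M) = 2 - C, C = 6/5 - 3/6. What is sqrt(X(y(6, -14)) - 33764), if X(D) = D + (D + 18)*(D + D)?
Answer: I*sqrt(842813)/5 ≈ 183.61*I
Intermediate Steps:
C = 7/10 (C = 6*(1/5) - 3*1/6 = 6/5 - 1/2 = 7/10 ≈ 0.70000)
y(w, M) = 13/10 (y(w, M) = 2 - 1*7/10 = 2 - 7/10 = 13/10)
X(D) = D + 2*D*(18 + D) (X(D) = D + (18 + D)*(2*D) = D + 2*D*(18 + D))
sqrt(X(y(6, -14)) - 33764) = sqrt(13*(37 + 2*(13/10))/10 - 33764) = sqrt(13*(37 + 13/5)/10 - 33764) = sqrt((13/10)*(198/5) - 33764) = sqrt(1287/25 - 33764) = sqrt(-842813/25) = I*sqrt(842813)/5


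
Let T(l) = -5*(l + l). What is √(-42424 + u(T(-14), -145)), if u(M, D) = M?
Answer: 62*I*√11 ≈ 205.63*I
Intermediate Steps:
T(l) = -10*l
√(-42424 + u(T(-14), -145)) = √(-42424 - 10*(-14)) = √(-42424 + 140) = √(-42284) = 62*I*√11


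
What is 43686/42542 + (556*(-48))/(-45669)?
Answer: 521742805/323808433 ≈ 1.6113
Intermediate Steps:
43686/42542 + (556*(-48))/(-45669) = 43686*(1/42542) - 26688*(-1/45669) = 21843/21271 + 8896/15223 = 521742805/323808433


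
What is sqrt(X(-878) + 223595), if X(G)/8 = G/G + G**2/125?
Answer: sqrt(170587235)/25 ≈ 522.44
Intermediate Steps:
X(G) = 8 + 8*G**2/125 (X(G) = 8*(G/G + G**2/125) = 8*(1 + G**2*(1/125)) = 8*(1 + G**2/125) = 8 + 8*G**2/125)
sqrt(X(-878) + 223595) = sqrt((8 + (8/125)*(-878)**2) + 223595) = sqrt((8 + (8/125)*770884) + 223595) = sqrt((8 + 6167072/125) + 223595) = sqrt(6168072/125 + 223595) = sqrt(34117447/125) = sqrt(170587235)/25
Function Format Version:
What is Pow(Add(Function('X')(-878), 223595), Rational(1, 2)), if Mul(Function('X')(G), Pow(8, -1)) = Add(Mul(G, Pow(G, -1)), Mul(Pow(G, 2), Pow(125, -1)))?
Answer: Mul(Rational(1, 25), Pow(170587235, Rational(1, 2))) ≈ 522.44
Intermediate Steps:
Function('X')(G) = Add(8, Mul(Rational(8, 125), Pow(G, 2))) (Function('X')(G) = Mul(8, Add(Mul(G, Pow(G, -1)), Mul(Pow(G, 2), Pow(125, -1)))) = Mul(8, Add(1, Mul(Pow(G, 2), Rational(1, 125)))) = Mul(8, Add(1, Mul(Rational(1, 125), Pow(G, 2)))) = Add(8, Mul(Rational(8, 125), Pow(G, 2))))
Pow(Add(Function('X')(-878), 223595), Rational(1, 2)) = Pow(Add(Add(8, Mul(Rational(8, 125), Pow(-878, 2))), 223595), Rational(1, 2)) = Pow(Add(Add(8, Mul(Rational(8, 125), 770884)), 223595), Rational(1, 2)) = Pow(Add(Add(8, Rational(6167072, 125)), 223595), Rational(1, 2)) = Pow(Add(Rational(6168072, 125), 223595), Rational(1, 2)) = Pow(Rational(34117447, 125), Rational(1, 2)) = Mul(Rational(1, 25), Pow(170587235, Rational(1, 2)))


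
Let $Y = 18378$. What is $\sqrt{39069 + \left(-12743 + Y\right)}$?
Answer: $4 \sqrt{2794} \approx 211.43$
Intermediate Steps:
$\sqrt{39069 + \left(-12743 + Y\right)} = \sqrt{39069 + \left(-12743 + 18378\right)} = \sqrt{39069 + 5635} = \sqrt{44704} = 4 \sqrt{2794}$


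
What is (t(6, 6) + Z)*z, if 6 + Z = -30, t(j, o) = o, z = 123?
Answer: -3690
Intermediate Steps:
Z = -36 (Z = -6 - 30 = -36)
(t(6, 6) + Z)*z = (6 - 36)*123 = -30*123 = -3690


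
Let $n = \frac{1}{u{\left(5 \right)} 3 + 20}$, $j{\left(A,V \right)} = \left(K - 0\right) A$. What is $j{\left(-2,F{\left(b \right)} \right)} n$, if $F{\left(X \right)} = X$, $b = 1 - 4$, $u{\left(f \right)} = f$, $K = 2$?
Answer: $- \frac{4}{35} \approx -0.11429$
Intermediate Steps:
$b = -3$
$j{\left(A,V \right)} = 2 A$ ($j{\left(A,V \right)} = \left(2 - 0\right) A = \left(2 + 0\right) A = 2 A$)
$n = \frac{1}{35}$ ($n = \frac{1}{5 \cdot 3 + 20} = \frac{1}{15 + 20} = \frac{1}{35} \approx 0.028571$)
$j{\left(-2,F{\left(b \right)} \right)} n = 2 \left(-2\right) \frac{1}{35} = \left(-4\right) \frac{1}{35} = - \frac{4}{35}$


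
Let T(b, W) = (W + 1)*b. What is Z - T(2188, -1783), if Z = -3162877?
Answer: 736139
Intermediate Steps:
T(b, W) = b*(1 + W) (T(b, W) = (1 + W)*b = b*(1 + W))
Z - T(2188, -1783) = -3162877 - 2188*(1 - 1783) = -3162877 - 2188*(-1782) = -3162877 - 1*(-3899016) = -3162877 + 3899016 = 736139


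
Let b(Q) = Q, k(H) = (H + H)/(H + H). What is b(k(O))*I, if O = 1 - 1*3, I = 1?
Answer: 1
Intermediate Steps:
O = -2 (O = 1 - 3 = -2)
k(H) = 1 (k(H) = (2*H)/((2*H)) = (2*H)*(1/(2*H)) = 1)
b(k(O))*I = 1*1 = 1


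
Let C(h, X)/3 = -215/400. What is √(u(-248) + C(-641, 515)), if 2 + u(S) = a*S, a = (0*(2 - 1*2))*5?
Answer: 17*I*√5/20 ≈ 1.9007*I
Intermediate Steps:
a = 0 (a = (0*(2 - 2))*5 = (0*0)*5 = 0*5 = 0)
C(h, X) = -129/80 (C(h, X) = 3*(-215/400) = 3*(-215*1/400) = 3*(-43/80) = -129/80)
u(S) = -2 (u(S) = -2 + 0*S = -2 + 0 = -2)
√(u(-248) + C(-641, 515)) = √(-2 - 129/80) = √(-289/80) = 17*I*√5/20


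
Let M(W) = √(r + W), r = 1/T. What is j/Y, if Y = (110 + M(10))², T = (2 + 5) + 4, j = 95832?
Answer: 11595672/(1210 + √1221)² ≈ 7.4816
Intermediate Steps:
T = 11 (T = 7 + 4 = 11)
r = 1/11 ≈ 0.090909
M(W) = √(1/11 + W)
Y = (110 + √1221/11)² (Y = (110 + √(11 + 121*10)/11)² = (110 + √(11 + 1210)/11)² = (110 + √1221/11)² ≈ 12809.)
j/Y = 95832/(((1210 + √1221)²/121)) = 95832*(121/(1210 + √1221)²) = 11595672/(1210 + √1221)²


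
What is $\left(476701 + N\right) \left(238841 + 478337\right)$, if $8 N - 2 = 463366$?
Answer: $383419136716$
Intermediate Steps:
$N = 57921$ ($N = \frac{1}{4} + \frac{1}{8} \cdot 463366 = \frac{1}{4} + \frac{231683}{4} = 57921$)
$\left(476701 + N\right) \left(238841 + 478337\right) = \left(476701 + 57921\right) \left(238841 + 478337\right) = 534622 \cdot 717178 = 383419136716$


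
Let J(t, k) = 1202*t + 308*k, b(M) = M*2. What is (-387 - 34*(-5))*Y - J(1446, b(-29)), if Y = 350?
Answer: -1796178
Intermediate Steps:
b(M) = 2*M
J(t, k) = 308*k + 1202*t
(-387 - 34*(-5))*Y - J(1446, b(-29)) = (-387 - 34*(-5))*350 - (308*(2*(-29)) + 1202*1446) = (-387 + 170)*350 - (308*(-58) + 1738092) = -217*350 - (-17864 + 1738092) = -75950 - 1*1720228 = -75950 - 1720228 = -1796178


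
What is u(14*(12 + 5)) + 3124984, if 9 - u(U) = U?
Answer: 3124755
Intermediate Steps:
u(U) = 9 - U
u(14*(12 + 5)) + 3124984 = (9 - 14*(12 + 5)) + 3124984 = (9 - 14*17) + 3124984 = (9 - 1*238) + 3124984 = (9 - 238) + 3124984 = -229 + 3124984 = 3124755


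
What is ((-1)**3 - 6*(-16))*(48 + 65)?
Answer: 10735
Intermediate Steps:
((-1)**3 - 6*(-16))*(48 + 65) = (-1 + 96)*113 = 95*113 = 10735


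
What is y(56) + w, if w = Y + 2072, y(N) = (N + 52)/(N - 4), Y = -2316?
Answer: -3145/13 ≈ -241.92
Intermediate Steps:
y(N) = (52 + N)/(-4 + N)
w = -244 (w = -2316 + 2072 = -244)
y(56) + w = (52 + 56)/(-4 + 56) - 244 = 108/52 - 244 = (1/52)*108 - 244 = 27/13 - 244 = -3145/13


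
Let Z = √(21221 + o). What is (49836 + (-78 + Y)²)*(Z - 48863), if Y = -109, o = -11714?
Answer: -4143826715 + 84805*√9507 ≈ -4.1356e+9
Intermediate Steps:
Z = √9507 (Z = √(21221 - 11714) = √9507 ≈ 97.504)
(49836 + (-78 + Y)²)*(Z - 48863) = (49836 + (-78 - 109)²)*(√9507 - 48863) = (49836 + (-187)²)*(-48863 + √9507) = (49836 + 34969)*(-48863 + √9507) = 84805*(-48863 + √9507) = -4143826715 + 84805*√9507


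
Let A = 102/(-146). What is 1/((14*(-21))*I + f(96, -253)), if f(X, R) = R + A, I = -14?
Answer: 73/281948 ≈ 0.00025891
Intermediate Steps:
A = -51/73 (A = 102*(-1/146) = -51/73 ≈ -0.69863)
f(X, R) = -51/73 + R (f(X, R) = R - 51/73 = -51/73 + R)
1/((14*(-21))*I + f(96, -253)) = 1/((14*(-21))*(-14) + (-51/73 - 253)) = 1/(-294*(-14) - 18520/73) = 1/(4116 - 18520/73) = 1/(281948/73) = 73/281948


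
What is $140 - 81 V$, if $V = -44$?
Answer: $3704$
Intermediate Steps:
$140 - 81 V = 140 - -3564 = 140 + 3564 = 3704$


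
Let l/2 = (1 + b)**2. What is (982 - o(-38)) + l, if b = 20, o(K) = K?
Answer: 1902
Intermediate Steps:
l = 882 (l = 2*(1 + 20)**2 = 2*21**2 = 2*441 = 882)
(982 - o(-38)) + l = (982 - 1*(-38)) + 882 = (982 + 38) + 882 = 1020 + 882 = 1902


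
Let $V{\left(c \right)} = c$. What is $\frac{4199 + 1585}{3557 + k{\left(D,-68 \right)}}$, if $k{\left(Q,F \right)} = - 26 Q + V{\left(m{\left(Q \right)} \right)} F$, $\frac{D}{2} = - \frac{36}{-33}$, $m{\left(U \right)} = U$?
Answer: $\frac{63624}{36871} \approx 1.7256$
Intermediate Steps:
$D = \frac{24}{11}$ ($D = 2 \left(- \frac{36}{-33}\right) = 2 \left(\left(-36\right) \left(- \frac{1}{33}\right)\right) = 2 \cdot \frac{12}{11} = \frac{24}{11} \approx 2.1818$)
$k{\left(Q,F \right)} = - 26 Q + F Q$ ($k{\left(Q,F \right)} = - 26 Q + Q F = - 26 Q + F Q$)
$\frac{4199 + 1585}{3557 + k{\left(D,-68 \right)}} = \frac{4199 + 1585}{3557 + \frac{24 \left(-26 - 68\right)}{11}} = \frac{5784}{3557 + \frac{24}{11} \left(-94\right)} = \frac{5784}{3557 - \frac{2256}{11}} = \frac{5784}{\frac{36871}{11}} = 5784 \cdot \frac{11}{36871} = \frac{63624}{36871}$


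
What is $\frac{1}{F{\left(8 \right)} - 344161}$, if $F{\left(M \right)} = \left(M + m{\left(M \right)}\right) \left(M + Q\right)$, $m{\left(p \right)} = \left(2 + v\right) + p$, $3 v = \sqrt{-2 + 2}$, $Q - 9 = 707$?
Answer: $- \frac{1}{331129} \approx -3.02 \cdot 10^{-6}$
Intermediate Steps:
$Q = 716$ ($Q = 9 + 707 = 716$)
$v = 0$ ($v = \frac{\sqrt{-2 + 2}}{3} = \frac{\sqrt{0}}{3} = \frac{1}{3} \cdot 0 = 0$)
$m{\left(p \right)} = 2 + p$ ($m{\left(p \right)} = \left(2 + 0\right) + p = 2 + p$)
$F{\left(M \right)} = \left(2 + 2 M\right) \left(716 + M\right)$ ($F{\left(M \right)} = \left(M + \left(2 + M\right)\right) \left(M + 716\right) = \left(2 + 2 M\right) \left(716 + M\right)$)
$\frac{1}{F{\left(8 \right)} - 344161} = \frac{1}{\left(1432 + 2 \cdot 8^{2} + 1434 \cdot 8\right) - 344161} = \frac{1}{\left(1432 + 2 \cdot 64 + 11472\right) - 344161} = \frac{1}{\left(1432 + 128 + 11472\right) - 344161} = \frac{1}{13032 - 344161} = \frac{1}{-331129} = - \frac{1}{331129}$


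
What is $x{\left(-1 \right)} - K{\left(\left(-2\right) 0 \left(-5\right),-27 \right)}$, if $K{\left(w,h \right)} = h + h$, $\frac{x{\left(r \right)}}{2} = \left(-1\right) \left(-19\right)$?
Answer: $92$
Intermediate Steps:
$x{\left(r \right)} = 38$ ($x{\left(r \right)} = 2 \left(\left(-1\right) \left(-19\right)\right) = 2 \cdot 19 = 38$)
$K{\left(w,h \right)} = 2 h$
$x{\left(-1 \right)} - K{\left(\left(-2\right) 0 \left(-5\right),-27 \right)} = 38 - 2 \left(-27\right) = 38 - -54 = 38 + 54 = 92$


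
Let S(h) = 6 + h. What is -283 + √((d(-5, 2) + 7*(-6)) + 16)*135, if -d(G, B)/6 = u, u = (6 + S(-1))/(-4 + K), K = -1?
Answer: -283 + 216*I*√5 ≈ -283.0 + 482.99*I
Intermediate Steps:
u = -11/5 (u = (6 + (6 - 1))/(-4 - 1) = (6 + 5)/(-5) = 11*(-⅕) = -11/5 ≈ -2.2000)
d(G, B) = 66/5 (d(G, B) = -6*(-11/5) = 66/5)
-283 + √((d(-5, 2) + 7*(-6)) + 16)*135 = -283 + √((66/5 + 7*(-6)) + 16)*135 = -283 + √((66/5 - 42) + 16)*135 = -283 + √(-144/5 + 16)*135 = -283 + √(-64/5)*135 = -283 + (8*I*√5/5)*135 = -283 + 216*I*√5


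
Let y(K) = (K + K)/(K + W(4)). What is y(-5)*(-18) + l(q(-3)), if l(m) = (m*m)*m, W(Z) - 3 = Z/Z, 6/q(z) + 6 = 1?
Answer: -22716/125 ≈ -181.73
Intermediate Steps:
q(z) = -6/5 (q(z) = 6/(-6 + 1) = 6/(-5) = 6*(-1/5) = -6/5)
W(Z) = 4 (W(Z) = 3 + Z/Z = 3 + 1 = 4)
l(m) = m**3 (l(m) = m**2*m = m**3)
y(K) = 2*K/(4 + K) (y(K) = (K + K)/(K + 4) = (2*K)/(4 + K) = 2*K/(4 + K))
y(-5)*(-18) + l(q(-3)) = (2*(-5)/(4 - 5))*(-18) + (-6/5)**3 = (2*(-5)/(-1))*(-18) - 216/125 = (2*(-5)*(-1))*(-18) - 216/125 = 10*(-18) - 216/125 = -180 - 216/125 = -22716/125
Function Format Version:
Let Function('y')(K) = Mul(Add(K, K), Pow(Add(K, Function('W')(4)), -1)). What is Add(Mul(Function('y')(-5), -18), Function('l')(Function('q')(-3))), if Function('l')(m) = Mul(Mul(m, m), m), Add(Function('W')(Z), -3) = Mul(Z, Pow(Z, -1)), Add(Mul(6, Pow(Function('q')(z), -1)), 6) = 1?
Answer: Rational(-22716, 125) ≈ -181.73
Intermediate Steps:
Function('q')(z) = Rational(-6, 5) (Function('q')(z) = Mul(6, Pow(Add(-6, 1), -1)) = Mul(6, Pow(-5, -1)) = Mul(6, Rational(-1, 5)) = Rational(-6, 5))
Function('W')(Z) = 4 (Function('W')(Z) = Add(3, Mul(Z, Pow(Z, -1))) = Add(3, 1) = 4)
Function('l')(m) = Pow(m, 3) (Function('l')(m) = Mul(Pow(m, 2), m) = Pow(m, 3))
Function('y')(K) = Mul(2, K, Pow(Add(4, K), -1)) (Function('y')(K) = Mul(Add(K, K), Pow(Add(K, 4), -1)) = Mul(Mul(2, K), Pow(Add(4, K), -1)) = Mul(2, K, Pow(Add(4, K), -1)))
Add(Mul(Function('y')(-5), -18), Function('l')(Function('q')(-3))) = Add(Mul(Mul(2, -5, Pow(Add(4, -5), -1)), -18), Pow(Rational(-6, 5), 3)) = Add(Mul(Mul(2, -5, Pow(-1, -1)), -18), Rational(-216, 125)) = Add(Mul(Mul(2, -5, -1), -18), Rational(-216, 125)) = Add(Mul(10, -18), Rational(-216, 125)) = Add(-180, Rational(-216, 125)) = Rational(-22716, 125)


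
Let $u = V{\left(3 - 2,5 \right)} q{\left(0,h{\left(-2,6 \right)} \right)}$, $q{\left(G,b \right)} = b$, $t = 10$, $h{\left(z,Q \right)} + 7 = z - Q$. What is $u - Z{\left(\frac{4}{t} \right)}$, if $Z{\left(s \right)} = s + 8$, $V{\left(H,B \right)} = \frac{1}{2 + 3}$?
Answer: $- \frac{57}{5} \approx -11.4$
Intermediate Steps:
$h{\left(z,Q \right)} = -7 + z - Q$ ($h{\left(z,Q \right)} = -7 - \left(Q - z\right) = -7 + z - Q$)
$V{\left(H,B \right)} = \frac{1}{5}$
$Z{\left(s \right)} = 8 + s$
$u = -3$ ($u = \frac{-7 - 2 - 6}{5} = \frac{1}{5} \left(-15\right) = -3$)
$u - Z{\left(\frac{4}{t} \right)} = -3 - \left(8 + \frac{4}{10}\right) = -3 - \left(8 + 4 \cdot \frac{1}{10}\right) = -3 - \left(8 + \frac{2}{5}\right) = -3 - \frac{42}{5} = - \frac{57}{5}$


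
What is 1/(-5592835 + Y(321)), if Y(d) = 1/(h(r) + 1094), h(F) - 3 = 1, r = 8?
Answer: -1098/6140932829 ≈ -1.7880e-7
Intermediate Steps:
h(F) = 4 (h(F) = 3 + 1 = 4)
Y(d) = 1/1098 (Y(d) = 1/(4 + 1094) = 1/1098)
1/(-5592835 + Y(321)) = 1/(-5592835 + 1/1098) = 1/(-6140932829/1098) = -1098/6140932829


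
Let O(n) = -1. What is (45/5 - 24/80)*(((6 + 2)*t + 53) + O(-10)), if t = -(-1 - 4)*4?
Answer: 9222/5 ≈ 1844.4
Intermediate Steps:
t = 20 (t = -(-5)*4 = -1*(-20) = 20)
(45/5 - 24/80)*(((6 + 2)*t + 53) + O(-10)) = (45/5 - 24/80)*(((6 + 2)*20 + 53) - 1) = (45*(⅕) - 24*1/80)*((8*20 + 53) - 1) = (9 - 3/10)*((160 + 53) - 1) = 87*(213 - 1)/10 = (87/10)*212 = 9222/5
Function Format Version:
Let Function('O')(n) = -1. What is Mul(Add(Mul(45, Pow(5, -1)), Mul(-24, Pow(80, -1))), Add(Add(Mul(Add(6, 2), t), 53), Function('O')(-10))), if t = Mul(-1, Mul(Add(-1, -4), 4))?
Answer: Rational(9222, 5) ≈ 1844.4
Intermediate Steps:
t = 20 (t = Mul(-1, Mul(-5, 4)) = Mul(-1, -20) = 20)
Mul(Add(Mul(45, Pow(5, -1)), Mul(-24, Pow(80, -1))), Add(Add(Mul(Add(6, 2), t), 53), Function('O')(-10))) = Mul(Add(Mul(45, Pow(5, -1)), Mul(-24, Pow(80, -1))), Add(Add(Mul(Add(6, 2), 20), 53), -1)) = Mul(Add(Mul(45, Rational(1, 5)), Mul(-24, Rational(1, 80))), Add(Add(Mul(8, 20), 53), -1)) = Mul(Add(9, Rational(-3, 10)), Add(Add(160, 53), -1)) = Mul(Rational(87, 10), Add(213, -1)) = Mul(Rational(87, 10), 212) = Rational(9222, 5)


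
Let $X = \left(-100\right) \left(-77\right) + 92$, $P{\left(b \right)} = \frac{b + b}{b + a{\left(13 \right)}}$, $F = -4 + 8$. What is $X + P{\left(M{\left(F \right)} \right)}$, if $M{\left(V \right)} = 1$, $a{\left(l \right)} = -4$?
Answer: $\frac{23374}{3} \approx 7791.3$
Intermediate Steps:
$F = 4$
$P{\left(b \right)} = \frac{2 b}{-4 + b}$ ($P{\left(b \right)} = \frac{b + b}{b - 4} = \frac{2 b}{-4 + b}$)
$X = 7792$ ($X = 7700 + 92 = 7792$)
$X + P{\left(M{\left(F \right)} \right)} = 7792 + 2 \cdot 1 \frac{1}{-4 + 1} = 7792 + 2 \cdot 1 \frac{1}{-3} = 7792 + 2 \cdot 1 \left(- \frac{1}{3}\right) = 7792 - \frac{2}{3} = \frac{23374}{3}$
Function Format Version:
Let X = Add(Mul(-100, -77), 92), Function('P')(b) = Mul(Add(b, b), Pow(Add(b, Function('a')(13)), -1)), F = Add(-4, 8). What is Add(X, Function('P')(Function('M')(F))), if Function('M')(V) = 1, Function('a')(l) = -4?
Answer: Rational(23374, 3) ≈ 7791.3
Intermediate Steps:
F = 4
Function('P')(b) = Mul(2, b, Pow(Add(-4, b), -1)) (Function('P')(b) = Mul(Add(b, b), Pow(Add(b, -4), -1)) = Mul(Mul(2, b), Pow(Add(-4, b), -1)) = Mul(2, b, Pow(Add(-4, b), -1)))
X = 7792 (X = Add(7700, 92) = 7792)
Add(X, Function('P')(Function('M')(F))) = Add(7792, Mul(2, 1, Pow(Add(-4, 1), -1))) = Add(7792, Mul(2, 1, Pow(-3, -1))) = Add(7792, Mul(2, 1, Rational(-1, 3))) = Add(7792, Rational(-2, 3)) = Rational(23374, 3)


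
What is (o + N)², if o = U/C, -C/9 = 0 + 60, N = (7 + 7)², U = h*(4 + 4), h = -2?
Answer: 700343296/18225 ≈ 38428.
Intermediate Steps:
U = -16 (U = -2*(4 + 4) = -2*8 = -16)
N = 196 (N = 14² = 196)
C = -540 (C = -9*(0 + 60) = -9*60 = -540)
o = 4/135 (o = -16/(-540) = -16*(-1/540) = 4/135 ≈ 0.029630)
(o + N)² = (4/135 + 196)² = (26464/135)² = 700343296/18225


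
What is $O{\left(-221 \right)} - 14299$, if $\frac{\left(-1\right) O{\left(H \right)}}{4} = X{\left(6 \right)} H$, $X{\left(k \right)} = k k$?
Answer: $17525$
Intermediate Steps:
$X{\left(k \right)} = k^{2}$
$O{\left(H \right)} = - 144 H$ ($O{\left(H \right)} = - 4 \cdot 6^{2} H = - 4 \cdot 36 H = - 144 H$)
$O{\left(-221 \right)} - 14299 = \left(-144\right) \left(-221\right) - 14299 = 31824 - 14299 = 17525$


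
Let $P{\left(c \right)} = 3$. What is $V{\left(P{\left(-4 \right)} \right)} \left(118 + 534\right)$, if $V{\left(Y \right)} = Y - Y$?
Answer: $0$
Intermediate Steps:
$V{\left(Y \right)} = 0$
$V{\left(P{\left(-4 \right)} \right)} \left(118 + 534\right) = 0 \left(118 + 534\right) = 0 \cdot 652 = 0$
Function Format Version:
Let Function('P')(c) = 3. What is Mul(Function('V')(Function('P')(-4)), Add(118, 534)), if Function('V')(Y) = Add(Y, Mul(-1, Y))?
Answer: 0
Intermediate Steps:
Function('V')(Y) = 0
Mul(Function('V')(Function('P')(-4)), Add(118, 534)) = Mul(0, Add(118, 534)) = Mul(0, 652) = 0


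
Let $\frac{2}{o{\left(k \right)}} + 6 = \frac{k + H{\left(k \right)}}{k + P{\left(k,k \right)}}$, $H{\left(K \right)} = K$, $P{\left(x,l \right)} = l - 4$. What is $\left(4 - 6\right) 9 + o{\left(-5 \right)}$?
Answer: $- \frac{680}{37} \approx -18.378$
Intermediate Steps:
$P{\left(x,l \right)} = -4 + l$ ($P{\left(x,l \right)} = l - 4 = -4 + l$)
$o{\left(k \right)} = \frac{2}{-6 + \frac{2 k}{-4 + 2 k}}$ ($o{\left(k \right)} = \frac{2}{-6 + \frac{k + k}{k + \left(-4 + k\right)}} = \frac{2}{-6 + \frac{2 k}{-4 + 2 k}}$)
$\left(4 - 6\right) 9 + o{\left(-5 \right)} = \left(4 - 6\right) 9 + \frac{2 \left(2 - -5\right)}{-12 + 5 \left(-5\right)} = \left(-2\right) 9 + \frac{2 \left(2 + 5\right)}{-12 - 25} = -18 + 2 \frac{1}{-37} \cdot 7 = -18 + 2 \left(- \frac{1}{37}\right) 7 = -18 - \frac{14}{37} = - \frac{680}{37}$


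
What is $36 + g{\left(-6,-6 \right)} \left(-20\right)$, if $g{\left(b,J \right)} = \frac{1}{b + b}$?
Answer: $\frac{113}{3} \approx 37.667$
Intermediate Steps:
$g{\left(b,J \right)} = \frac{1}{2 b}$
$36 + g{\left(-6,-6 \right)} \left(-20\right) = 36 + \frac{1}{2 \left(-6\right)} \left(-20\right) = 36 + \frac{1}{2} \left(- \frac{1}{6}\right) \left(-20\right) = 36 - - \frac{5}{3} = 36 + \frac{5}{3} = \frac{113}{3}$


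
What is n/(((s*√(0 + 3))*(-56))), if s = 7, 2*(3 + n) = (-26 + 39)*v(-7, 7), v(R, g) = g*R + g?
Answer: 23*√3/98 ≈ 0.40650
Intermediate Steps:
v(R, g) = g + R*g (v(R, g) = R*g + g = g + R*g)
n = -276 (n = -3 + ((-26 + 39)*(7*(1 - 7)))/2 = -3 + (13*(7*(-6)))/2 = -3 + (13*(-42))/2 = -3 + (½)*(-546) = -3 - 273 = -276)
n/(((s*√(0 + 3))*(-56))) = -276*(-1/(392*√(0 + 3))) = -276*(-√3/1176) = -(-23)*√3/98 = 23*√3/98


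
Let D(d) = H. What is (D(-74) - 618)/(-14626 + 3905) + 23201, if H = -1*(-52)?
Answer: 248738487/10721 ≈ 23201.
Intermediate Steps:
H = 52
D(d) = 52
(D(-74) - 618)/(-14626 + 3905) + 23201 = (52 - 618)/(-14626 + 3905) + 23201 = -566/(-10721) + 23201 = -566*(-1/10721) + 23201 = 566/10721 + 23201 = 248738487/10721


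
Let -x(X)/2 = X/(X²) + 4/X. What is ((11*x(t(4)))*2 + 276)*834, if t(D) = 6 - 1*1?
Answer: 193488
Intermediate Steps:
t(D) = 5 (t(D) = 6 - 1 = 5)
x(X) = -10/X (x(X) = -2*(X/(X²) + 4/X) = -2*(X/X² + 4/X) = -2*(1/X + 4/X) = -10/X)
((11*x(t(4)))*2 + 276)*834 = ((11*(-10/5))*2 + 276)*834 = ((11*(-10*⅕))*2 + 276)*834 = ((11*(-2))*2 + 276)*834 = (-22*2 + 276)*834 = (-44 + 276)*834 = 232*834 = 193488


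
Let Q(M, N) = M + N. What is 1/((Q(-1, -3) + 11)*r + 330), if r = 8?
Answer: 1/386 ≈ 0.0025907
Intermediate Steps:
1/((Q(-1, -3) + 11)*r + 330) = 1/(((-1 - 3) + 11)*8 + 330) = 1/((-4 + 11)*8 + 330) = 1/(7*8 + 330) = 1/(56 + 330) = 1/386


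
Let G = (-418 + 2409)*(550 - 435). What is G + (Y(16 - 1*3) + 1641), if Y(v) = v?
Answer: 230619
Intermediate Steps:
G = 228965 (G = 1991*115 = 228965)
G + (Y(16 - 1*3) + 1641) = 228965 + ((16 - 1*3) + 1641) = 228965 + ((16 - 3) + 1641) = 228965 + (13 + 1641) = 228965 + 1654 = 230619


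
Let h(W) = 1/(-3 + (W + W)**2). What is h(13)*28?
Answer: 28/673 ≈ 0.041605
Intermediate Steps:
h(W) = 1/(-3 + 4*W**2) (h(W) = 1/(-3 + (2*W)**2) = 1/(-3 + 4*W**2))
h(13)*28 = 28/(-3 + 4*13**2) = 28/(-3 + 4*169) = 28/(-3 + 676) = 28/673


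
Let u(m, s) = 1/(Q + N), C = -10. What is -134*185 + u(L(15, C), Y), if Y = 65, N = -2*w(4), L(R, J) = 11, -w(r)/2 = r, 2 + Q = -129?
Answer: -2850851/115 ≈ -24790.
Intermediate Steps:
Q = -131 (Q = -2 - 129 = -131)
w(r) = -2*r
N = 16 (N = -(-4)*4 = -2*(-8) = 16)
u(m, s) = -1/115 (u(m, s) = 1/(-131 + 16) = 1/(-115) = -1/115)
-134*185 + u(L(15, C), Y) = -134*185 - 1/115 = -24790 - 1/115 = -2850851/115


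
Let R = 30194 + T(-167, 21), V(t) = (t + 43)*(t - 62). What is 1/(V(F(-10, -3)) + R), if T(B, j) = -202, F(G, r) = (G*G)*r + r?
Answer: 1/124892 ≈ 8.0069e-6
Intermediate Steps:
F(G, r) = r + r*G**2 (F(G, r) = G**2*r + r = r*G**2 + r = r + r*G**2)
V(t) = (-62 + t)*(43 + t) (V(t) = (43 + t)*(-62 + t) = (-62 + t)*(43 + t))
R = 29992 (R = 30194 - 202 = 29992)
1/(V(F(-10, -3)) + R) = 1/((-2666 + (-3*(1 + (-10)**2))**2 - (-57)*(1 + (-10)**2)) + 29992) = 1/((-2666 + (-3*(1 + 100))**2 - (-57)*(1 + 100)) + 29992) = 1/((-2666 + (-3*101)**2 - (-57)*101) + 29992) = 1/((-2666 + (-303)**2 - 19*(-303)) + 29992) = 1/((-2666 + 91809 + 5757) + 29992) = 1/(94900 + 29992) = 1/124892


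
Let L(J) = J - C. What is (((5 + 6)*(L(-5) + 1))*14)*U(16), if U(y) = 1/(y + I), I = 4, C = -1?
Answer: -231/10 ≈ -23.100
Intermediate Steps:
L(J) = 1 + J (L(J) = J - 1*(-1) = J + 1 = 1 + J)
U(y) = 1/(4 + y) (U(y) = 1/(y + 4) = 1/(4 + y))
(((5 + 6)*(L(-5) + 1))*14)*U(16) = (((5 + 6)*((1 - 5) + 1))*14)/(4 + 16) = ((11*(-4 + 1))*14)/20 = ((11*(-3))*14)*(1/20) = -33*14*(1/20) = -462*1/20 = -231/10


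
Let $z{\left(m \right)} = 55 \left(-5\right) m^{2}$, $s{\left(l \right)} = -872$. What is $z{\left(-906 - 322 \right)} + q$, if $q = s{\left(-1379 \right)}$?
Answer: $-414696472$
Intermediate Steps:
$q = -872$
$z{\left(m \right)} = - 275 m^{2}$
$z{\left(-906 - 322 \right)} + q = - 275 \left(-906 - 322\right)^{2} - 872 = - 275 \left(-1228\right)^{2} - 872 = \left(-275\right) 1507984 - 872 = -414695600 - 872 = -414696472$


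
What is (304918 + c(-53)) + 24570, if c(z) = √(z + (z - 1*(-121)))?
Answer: 329488 + √15 ≈ 3.2949e+5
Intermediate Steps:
c(z) = √(121 + 2*z) (c(z) = √(z + (z + 121)) = √(z + (121 + z)) = √(121 + 2*z))
(304918 + c(-53)) + 24570 = (304918 + √(121 + 2*(-53))) + 24570 = (304918 + √(121 - 106)) + 24570 = (304918 + √15) + 24570 = 329488 + √15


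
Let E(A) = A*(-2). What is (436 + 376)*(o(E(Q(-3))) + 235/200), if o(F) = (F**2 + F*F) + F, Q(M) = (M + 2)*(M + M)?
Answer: 2250661/10 ≈ 2.2507e+5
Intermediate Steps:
Q(M) = 2*M*(2 + M) (Q(M) = (2 + M)*(2*M) = 2*M*(2 + M))
E(A) = -2*A
o(F) = F + 2*F**2 (o(F) = (F**2 + F**2) + F = 2*F**2 + F = F + 2*F**2)
(436 + 376)*(o(E(Q(-3))) + 235/200) = (436 + 376)*((-4*(-3)*(2 - 3))*(1 + 2*(-4*(-3)*(2 - 3))) + 235/200) = 812*((-4*(-3)*(-1))*(1 + 2*(-4*(-3)*(-1))) + 235*(1/200)) = 812*((-2*6)*(1 + 2*(-2*6)) + 47/40) = 812*(-12*(1 + 2*(-12)) + 47/40) = 812*(-12*(1 - 24) + 47/40) = 812*(-12*(-23) + 47/40) = 812*(276 + 47/40) = 812*(11087/40) = 2250661/10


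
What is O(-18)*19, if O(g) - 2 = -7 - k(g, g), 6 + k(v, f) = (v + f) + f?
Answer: 1045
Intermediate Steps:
k(v, f) = -6 + v + 2*f (k(v, f) = -6 + ((v + f) + f) = -6 + ((f + v) + f) = -6 + (v + 2*f) = -6 + v + 2*f)
O(g) = 1 - 3*g (O(g) = 2 + (-7 - (-6 + g + 2*g)) = 2 + (-7 - (-6 + 3*g)) = 2 + (-7 + (6 - 3*g)) = 2 + (-1 - 3*g) = 1 - 3*g)
O(-18)*19 = (1 - 3*(-18))*19 = (1 + 54)*19 = 55*19 = 1045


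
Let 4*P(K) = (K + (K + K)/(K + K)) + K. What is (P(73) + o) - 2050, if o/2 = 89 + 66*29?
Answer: 7971/4 ≈ 1992.8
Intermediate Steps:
P(K) = 1/4 + K/2 (P(K) = ((K + (K + K)/(K + K)) + K)/4 = ((K + (2*K)/((2*K))) + K)/4 = ((K + (2*K)*(1/(2*K))) + K)/4 = ((K + 1) + K)/4 = ((1 + K) + K)/4 = (1 + 2*K)/4 = 1/4 + K/2)
o = 4006 (o = 2*(89 + 66*29) = 2*(89 + 1914) = 2*2003 = 4006)
(P(73) + o) - 2050 = ((1/4 + (1/2)*73) + 4006) - 2050 = ((1/4 + 73/2) + 4006) - 2050 = (147/4 + 4006) - 2050 = 16171/4 - 2050 = 7971/4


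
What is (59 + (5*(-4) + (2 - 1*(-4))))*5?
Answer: 225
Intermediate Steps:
(59 + (5*(-4) + (2 - 1*(-4))))*5 = (59 + (-20 + (2 + 4)))*5 = (59 + (-20 + 6))*5 = (59 - 14)*5 = 45*5 = 225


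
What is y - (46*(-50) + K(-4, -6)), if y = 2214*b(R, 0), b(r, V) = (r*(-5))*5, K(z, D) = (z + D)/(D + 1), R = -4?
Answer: 223698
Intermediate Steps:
K(z, D) = (D + z)/(1 + D)
b(r, V) = -25*r (b(r, V) = -5*r*5 = -25*r)
y = 221400 (y = 2214*(-25*(-4)) = 2214*100 = 221400)
y - (46*(-50) + K(-4, -6)) = 221400 - (46*(-50) + (-6 - 4)/(1 - 6)) = 221400 - (-2300 - 10/(-5)) = 221400 - (-2300 - ⅕*(-10)) = 221400 - (-2300 + 2) = 221400 - 1*(-2298) = 221400 + 2298 = 223698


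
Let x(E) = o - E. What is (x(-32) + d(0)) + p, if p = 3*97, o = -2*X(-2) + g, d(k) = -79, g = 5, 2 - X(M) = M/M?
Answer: 247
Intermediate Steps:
X(M) = 1 (X(M) = 2 - M/M = 2 - 1*1 = 2 - 1 = 1)
o = 3 (o = -2*1 + 5 = -2 + 5 = 3)
p = 291
x(E) = 3 - E
(x(-32) + d(0)) + p = ((3 - 1*(-32)) - 79) + 291 = ((3 + 32) - 79) + 291 = (35 - 79) + 291 = -44 + 291 = 247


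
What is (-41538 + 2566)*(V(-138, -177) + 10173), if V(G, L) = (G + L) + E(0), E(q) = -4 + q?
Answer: -384030088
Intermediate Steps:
V(G, L) = -4 + G + L (V(G, L) = (G + L) + (-4 + 0) = (G + L) - 4 = -4 + G + L)
(-41538 + 2566)*(V(-138, -177) + 10173) = (-41538 + 2566)*((-4 - 138 - 177) + 10173) = -38972*(-319 + 10173) = -38972*9854 = -384030088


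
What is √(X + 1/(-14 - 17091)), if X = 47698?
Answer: √13955529713345/17105 ≈ 218.40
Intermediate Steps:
√(X + 1/(-14 - 17091)) = √(47698 + 1/(-14 - 17091)) = √(47698 + 1/(-17105)) = √(47698 - 1/17105) = √(815874289/17105) = √13955529713345/17105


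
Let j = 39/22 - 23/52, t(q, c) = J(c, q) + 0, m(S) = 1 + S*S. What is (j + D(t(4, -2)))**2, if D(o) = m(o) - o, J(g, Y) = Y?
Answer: 67190809/327184 ≈ 205.36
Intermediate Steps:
m(S) = 1 + S**2
t(q, c) = q (t(q, c) = q + 0 = q)
D(o) = 1 + o**2 - o (D(o) = (1 + o**2) - o = 1 + o**2 - o)
j = 761/572 (j = 39*(1/22) - 23*1/52 = 39/22 - 23/52 = 761/572 ≈ 1.3304)
(j + D(t(4, -2)))**2 = (761/572 + (1 + 4**2 - 1*4))**2 = (761/572 + (1 + 16 - 4))**2 = (761/572 + 13)**2 = (8197/572)**2 = 67190809/327184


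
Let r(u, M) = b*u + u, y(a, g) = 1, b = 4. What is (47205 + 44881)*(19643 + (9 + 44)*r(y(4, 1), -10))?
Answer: 1833248088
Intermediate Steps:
r(u, M) = 5*u (r(u, M) = 4*u + u = 5*u)
(47205 + 44881)*(19643 + (9 + 44)*r(y(4, 1), -10)) = (47205 + 44881)*(19643 + (9 + 44)*(5*1)) = 92086*(19643 + 53*5) = 92086*(19643 + 265) = 92086*19908 = 1833248088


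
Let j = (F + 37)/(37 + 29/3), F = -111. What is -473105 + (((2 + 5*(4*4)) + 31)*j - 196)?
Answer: -33143613/70 ≈ -4.7348e+5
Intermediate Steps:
j = -111/70 (j = (-111 + 37)/(37 + 29/3) = -74/(37 + 29*(⅓)) = -74/(37 + 29/3) = -74/140/3 = -74*3/140 = -111/70 ≈ -1.5857)
-473105 + (((2 + 5*(4*4)) + 31)*j - 196) = -473105 + (((2 + 5*(4*4)) + 31)*(-111/70) - 196) = -473105 + (((2 + 5*16) + 31)*(-111/70) - 196) = -473105 + (((2 + 80) + 31)*(-111/70) - 196) = -473105 + ((82 + 31)*(-111/70) - 196) = -473105 + (113*(-111/70) - 196) = -473105 + (-12543/70 - 196) = -473105 - 26263/70 = -33143613/70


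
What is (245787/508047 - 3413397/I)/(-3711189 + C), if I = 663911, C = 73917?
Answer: 261830902117/204474090215367204 ≈ 1.2805e-6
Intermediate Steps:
(245787/508047 - 3413397/I)/(-3711189 + C) = (245787/508047 - 3413397/663911)/(-3711189 + 73917) = (245787*(1/508047) - 3413397*1/663911)/(-3637272) = (81929/169349 - 3413397/663911)*(-1/3637272) = -523661804234/112432663939*(-1/3637272) = 261830902117/204474090215367204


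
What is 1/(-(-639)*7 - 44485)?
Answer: -1/40012 ≈ -2.4993e-5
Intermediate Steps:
1/(-(-639)*7 - 44485) = 1/(-213*(-21) - 44485) = 1/(4473 - 44485) = 1/(-40012) = -1/40012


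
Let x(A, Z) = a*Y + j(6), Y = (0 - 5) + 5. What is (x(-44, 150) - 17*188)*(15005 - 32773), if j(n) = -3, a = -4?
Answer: 56839832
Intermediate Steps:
Y = 0 (Y = -5 + 5 = 0)
x(A, Z) = -3 (x(A, Z) = -4*0 - 3 = 0 - 3 = -3)
(x(-44, 150) - 17*188)*(15005 - 32773) = (-3 - 17*188)*(15005 - 32773) = (-3 - 3196)*(-17768) = -3199*(-17768) = 56839832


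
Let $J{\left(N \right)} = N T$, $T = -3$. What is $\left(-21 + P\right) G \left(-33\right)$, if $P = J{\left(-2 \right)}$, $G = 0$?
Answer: $0$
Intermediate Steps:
$J{\left(N \right)} = - 3 N$ ($J{\left(N \right)} = N \left(-3\right) = - 3 N$)
$P = 6$ ($P = \left(-3\right) \left(-2\right) = 6$)
$\left(-21 + P\right) G \left(-33\right) = \left(-21 + 6\right) 0 \left(-33\right) = \left(-15\right) 0 \left(-33\right) = 0 \left(-33\right) = 0$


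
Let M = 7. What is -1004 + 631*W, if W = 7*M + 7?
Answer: 34332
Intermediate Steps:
W = 56 (W = 7*7 + 7 = 49 + 7 = 56)
-1004 + 631*W = -1004 + 631*56 = -1004 + 35336 = 34332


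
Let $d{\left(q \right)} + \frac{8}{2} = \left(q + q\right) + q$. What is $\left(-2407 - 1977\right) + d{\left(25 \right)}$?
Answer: $-4313$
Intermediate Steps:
$d{\left(q \right)} = -4 + 3 q$ ($d{\left(q \right)} = -4 + \left(\left(q + q\right) + q\right) = -4 + \left(2 q + q\right) = -4 + 3 q$)
$\left(-2407 - 1977\right) + d{\left(25 \right)} = \left(-2407 - 1977\right) + \left(-4 + 3 \cdot 25\right) = -4384 + \left(-4 + 75\right) = -4384 + 71 = -4313$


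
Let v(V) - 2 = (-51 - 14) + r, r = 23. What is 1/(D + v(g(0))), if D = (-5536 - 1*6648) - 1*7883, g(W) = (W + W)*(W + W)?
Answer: -1/20107 ≈ -4.9734e-5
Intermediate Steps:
g(W) = 4*W² (g(W) = (2*W)*(2*W) = 4*W²)
v(V) = -40 (v(V) = 2 + ((-51 - 14) + 23) = 2 + (-65 + 23) = 2 - 42 = -40)
D = -20067 (D = (-5536 - 6648) - 7883 = -12184 - 7883 = -20067)
1/(D + v(g(0))) = 1/(-20067 - 40) = 1/(-20107) = -1/20107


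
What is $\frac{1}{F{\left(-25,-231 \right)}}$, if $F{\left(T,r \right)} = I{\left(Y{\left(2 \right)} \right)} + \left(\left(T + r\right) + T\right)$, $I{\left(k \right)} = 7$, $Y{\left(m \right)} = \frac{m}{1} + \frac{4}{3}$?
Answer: $- \frac{1}{274} \approx -0.0036496$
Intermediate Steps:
$Y{\left(m \right)} = \frac{4}{3} + m$ ($Y{\left(m \right)} = m 1 + 4 \cdot \frac{1}{3} = m + \frac{4}{3} = \frac{4}{3} + m$)
$F{\left(T,r \right)} = 7 + r + 2 T$ ($F{\left(T,r \right)} = 7 + \left(\left(T + r\right) + T\right) = 7 + \left(r + 2 T\right) = 7 + r + 2 T$)
$\frac{1}{F{\left(-25,-231 \right)}} = \frac{1}{7 - 231 + 2 \left(-25\right)} = \frac{1}{7 - 231 - 50} = \frac{1}{-274} = - \frac{1}{274}$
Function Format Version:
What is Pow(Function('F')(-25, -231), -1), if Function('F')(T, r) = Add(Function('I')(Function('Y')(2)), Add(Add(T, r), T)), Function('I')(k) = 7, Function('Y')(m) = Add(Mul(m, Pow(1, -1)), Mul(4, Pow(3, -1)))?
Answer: Rational(-1, 274) ≈ -0.0036496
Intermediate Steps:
Function('Y')(m) = Add(Rational(4, 3), m) (Function('Y')(m) = Add(Mul(m, 1), Mul(4, Rational(1, 3))) = Add(m, Rational(4, 3)) = Add(Rational(4, 3), m))
Function('F')(T, r) = Add(7, r, Mul(2, T)) (Function('F')(T, r) = Add(7, Add(Add(T, r), T)) = Add(7, Add(r, Mul(2, T))) = Add(7, r, Mul(2, T)))
Pow(Function('F')(-25, -231), -1) = Pow(Add(7, -231, Mul(2, -25)), -1) = Pow(Add(7, -231, -50), -1) = Pow(-274, -1) = Rational(-1, 274)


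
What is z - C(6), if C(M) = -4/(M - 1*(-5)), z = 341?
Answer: 3755/11 ≈ 341.36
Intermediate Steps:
C(M) = -4/(5 + M) (C(M) = -4/(M + 5) = -4/(5 + M))
z - C(6) = 341 - (-4)/(5 + 6) = 341 - (-4)/11 = 341 - 1*(-4/11) = 341 + 4/11 = 3755/11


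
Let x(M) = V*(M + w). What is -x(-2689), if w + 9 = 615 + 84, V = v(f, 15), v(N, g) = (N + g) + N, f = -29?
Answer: -85957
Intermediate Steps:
v(N, g) = g + 2*N
V = -43 (V = 15 + 2*(-29) = 15 - 58 = -43)
w = 690 (w = -9 + (615 + 84) = -9 + 699 = 690)
x(M) = -29670 - 43*M (x(M) = -43*(M + 690) = -43*(690 + M) = -29670 - 43*M)
-x(-2689) = -(-29670 - 43*(-2689)) = -(-29670 + 115627) = -1*85957 = -85957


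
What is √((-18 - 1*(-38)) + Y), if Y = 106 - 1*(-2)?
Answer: 8*√2 ≈ 11.314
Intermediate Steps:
Y = 108 (Y = 106 + 2 = 108)
√((-18 - 1*(-38)) + Y) = √((-18 - 1*(-38)) + 108) = √((-18 + 38) + 108) = √(20 + 108) = √128 = 8*√2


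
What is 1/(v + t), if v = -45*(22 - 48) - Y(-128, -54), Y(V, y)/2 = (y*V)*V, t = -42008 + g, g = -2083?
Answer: 1/1726551 ≈ 5.7919e-7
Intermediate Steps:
t = -44091 (t = -42008 - 2083 = -44091)
Y(V, y) = 2*y*V**2 (Y(V, y) = 2*((y*V)*V) = 2*((V*y)*V) = 2*(y*V**2) = 2*y*V**2)
v = 1770642 (v = -45*(22 - 48) - 2*(-54)*(-128)**2 = -45*(-26) - 2*(-54)*16384 = 1170 - 1*(-1769472) = 1170 + 1769472 = 1770642)
1/(v + t) = 1/(1770642 - 44091) = 1/1726551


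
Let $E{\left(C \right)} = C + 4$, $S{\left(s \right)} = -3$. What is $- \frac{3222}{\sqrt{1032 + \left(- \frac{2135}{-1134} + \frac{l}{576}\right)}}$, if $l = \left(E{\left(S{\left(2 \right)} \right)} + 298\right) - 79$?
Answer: $- \frac{115992 \sqrt{1340407}}{1340407} \approx -100.19$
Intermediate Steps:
$E{\left(C \right)} = 4 + C$
$l = 220$ ($l = \left(\left(4 - 3\right) + 298\right) - 79 = \left(1 + 298\right) - 79 = 299 - 79 = 220$)
$- \frac{3222}{\sqrt{1032 + \left(- \frac{2135}{-1134} + \frac{l}{576}\right)}} = - \frac{3222}{\sqrt{1032 + \left(- \frac{2135}{-1134} + \frac{220}{576}\right)}} = - \frac{3222}{\sqrt{1032 + \left(\left(-2135\right) \left(- \frac{1}{1134}\right) + 220 \cdot \frac{1}{576}\right)}} = - \frac{3222}{\sqrt{1032 + \left(\frac{305}{162} + \frac{55}{144}\right)}} = - \frac{3222}{\sqrt{1032 + \frac{2935}{1296}}} = - \frac{3222}{\sqrt{\frac{1340407}{1296}}} = - \frac{3222}{\frac{1}{36} \sqrt{1340407}} = - 3222 \frac{36 \sqrt{1340407}}{1340407} = - \frac{115992 \sqrt{1340407}}{1340407}$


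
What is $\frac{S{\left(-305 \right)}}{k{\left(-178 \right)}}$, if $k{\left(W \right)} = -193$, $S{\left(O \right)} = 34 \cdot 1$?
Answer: $- \frac{34}{193} \approx -0.17617$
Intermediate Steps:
$S{\left(O \right)} = 34$
$\frac{S{\left(-305 \right)}}{k{\left(-178 \right)}} = \frac{34}{-193} = 34 \left(- \frac{1}{193}\right) = - \frac{34}{193}$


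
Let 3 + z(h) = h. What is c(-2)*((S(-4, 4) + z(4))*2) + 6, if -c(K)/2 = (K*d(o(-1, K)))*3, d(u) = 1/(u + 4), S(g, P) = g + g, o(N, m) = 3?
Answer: -18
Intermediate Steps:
z(h) = -3 + h
S(g, P) = 2*g
d(u) = 1/(4 + u)
c(K) = -6*K/7 (c(K) = -2*K/(4 + 3)*3 = -2*K/7*3 = -6*K/7)
c(-2)*((S(-4, 4) + z(4))*2) + 6 = (-6/7*(-2))*((2*(-4) + (-3 + 4))*2) + 6 = 12*((-8 + 1)*2)/7 + 6 = 12*(-7*2)/7 + 6 = (12/7)*(-14) + 6 = -24 + 6 = -18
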